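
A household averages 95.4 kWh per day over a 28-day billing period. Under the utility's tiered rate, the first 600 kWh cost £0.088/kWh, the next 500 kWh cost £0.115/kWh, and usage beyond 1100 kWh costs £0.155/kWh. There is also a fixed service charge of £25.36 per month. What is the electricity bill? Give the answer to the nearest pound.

Usage = 95.4 kWh/day × 28 days = 2671.2 kWh
First 600 kWh × £0.088 = £52.80
Next 500 kWh × £0.115 = £57.50
Remaining 1571.2 kWh × £0.155 = £243.54
Energy charge = £353.84; + service £25.36 = £379.20 ≈ £379

£379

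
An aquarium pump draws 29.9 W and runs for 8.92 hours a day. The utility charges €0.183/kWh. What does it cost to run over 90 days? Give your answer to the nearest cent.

€4.39

Energy = 29.9 W × 8.92 h/day × 90 days = 24,004 Wh = 24 kWh
Cost = 24 kWh × €0.183/kWh = €4.39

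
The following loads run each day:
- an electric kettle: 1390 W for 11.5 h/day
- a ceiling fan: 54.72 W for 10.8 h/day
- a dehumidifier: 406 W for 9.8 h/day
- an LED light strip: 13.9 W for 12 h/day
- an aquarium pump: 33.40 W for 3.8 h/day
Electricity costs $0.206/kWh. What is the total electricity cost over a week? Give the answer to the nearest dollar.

electric kettle: 1390 W × 11.5 h × 7 d = 111,895 Wh = 111.9 kWh
ceiling fan: 54.72 W × 10.8 h × 7 d = 4,137 Wh = 4.137 kWh
dehumidifier: 406 W × 9.8 h × 7 d = 27,852 Wh = 27.85 kWh
LED light strip: 13.9 W × 12 h × 7 d = 1,168 Wh = 1.168 kWh
aquarium pump: 33.40 W × 3.8 h × 7 d = 888 Wh = 0.8884 kWh
Total energy = 111.9 + 4.137 + 27.85 + 1.168 + 0.8884 = 145.9 kWh
Cost = 145.9 kWh × $0.206 = $30.06 ≈ $30

$30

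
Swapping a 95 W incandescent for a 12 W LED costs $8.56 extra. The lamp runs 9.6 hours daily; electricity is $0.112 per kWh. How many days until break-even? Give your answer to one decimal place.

95.9 days

Power saved = 95 − 12 = 83 W
Daily energy saved = 83 W × 9.6 h = 796.8 Wh = 0.7968 kWh
Daily savings = 0.7968 × $0.112 = $0.0892
Payback = $8.56 / $0.0892 per day = 95.92 days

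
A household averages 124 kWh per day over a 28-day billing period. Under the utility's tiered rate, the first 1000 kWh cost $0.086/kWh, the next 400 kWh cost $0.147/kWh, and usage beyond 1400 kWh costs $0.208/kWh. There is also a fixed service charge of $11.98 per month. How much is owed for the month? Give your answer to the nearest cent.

$587.76

Usage = 124 kWh/day × 28 days = 3472 kWh
First 1000 kWh × $0.086 = $86.00
Next 400 kWh × $0.147 = $58.80
Remaining 2072 kWh × $0.208 = $430.98
Energy charge = $575.78; + service $11.98 = $587.76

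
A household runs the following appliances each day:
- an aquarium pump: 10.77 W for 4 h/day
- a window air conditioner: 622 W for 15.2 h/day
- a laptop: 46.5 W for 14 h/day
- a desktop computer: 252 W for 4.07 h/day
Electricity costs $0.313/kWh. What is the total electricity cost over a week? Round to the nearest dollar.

aquarium pump: 10.77 W × 4 h × 7 d = 302 Wh = 0.3016 kWh
window air conditioner: 622 W × 15.2 h × 7 d = 66,181 Wh = 66.18 kWh
laptop: 46.5 W × 14 h × 7 d = 4,557 Wh = 4.557 kWh
desktop computer: 252 W × 4.07 h × 7 d = 7,179 Wh = 7.179 kWh
Total energy = 0.3016 + 66.18 + 4.557 + 7.179 = 78.22 kWh
Cost = 78.22 kWh × $0.313 = $24.48 ≈ $24

$24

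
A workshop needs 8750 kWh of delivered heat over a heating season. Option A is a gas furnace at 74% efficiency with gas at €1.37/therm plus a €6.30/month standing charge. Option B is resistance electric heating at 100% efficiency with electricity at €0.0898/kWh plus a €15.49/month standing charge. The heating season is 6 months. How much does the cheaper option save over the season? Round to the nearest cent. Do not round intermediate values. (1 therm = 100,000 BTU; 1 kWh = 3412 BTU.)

Heat load = 8750 kWh × 3412 = 29,855,000 BTU
Gas: input = 29,855,000 / 0.74 = 40,344,595 BTU = 403.4 therm → 403.4 × €1.37 = €552.72; + 6 × €6.30 standing = €590.52
Electric: 29,855,000 BTU / 3412 = 8,750 kWh → × €0.0898 = €785.75; + 6 × €15.49 standing = €878.69
Difference = |€590.52 − €878.69| = €288.17

€288.17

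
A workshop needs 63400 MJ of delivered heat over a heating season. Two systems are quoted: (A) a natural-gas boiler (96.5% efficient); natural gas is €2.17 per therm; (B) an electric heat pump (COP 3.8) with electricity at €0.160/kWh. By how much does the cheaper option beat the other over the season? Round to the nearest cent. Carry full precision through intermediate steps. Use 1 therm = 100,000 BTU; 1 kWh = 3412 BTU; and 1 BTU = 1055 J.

Heat load = 63400 MJ = 63,400,000,000 J / 1055 = 60,094,787 BTU
Gas: input = 60,094,787 / 0.965 = 62,274,390 BTU = 622.7 therm → 622.7 × €2.17 = €1,351.35
Heat pump: 60,094,787 BTU / 3412 = 17,610 kWh heat; / 3.8 = 4,635 kWh in → × €0.160 = €741.59
Difference = |€1,351.35 − €741.59| = €609.76

€609.76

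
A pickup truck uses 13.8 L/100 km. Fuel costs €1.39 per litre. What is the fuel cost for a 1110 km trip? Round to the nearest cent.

Fuel = 13.8 L/100 km × 1110 km / 100 = 153.2 L
Cost = 153.2 L × €1.39/L = €212.92

€212.92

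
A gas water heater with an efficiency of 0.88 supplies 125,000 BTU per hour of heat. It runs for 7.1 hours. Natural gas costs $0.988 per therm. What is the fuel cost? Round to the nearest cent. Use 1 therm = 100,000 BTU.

Heat delivered = 125,000 BTU/h × 7.1 h = 887,500 BTU
Gas input = 887,500 / 0.88 = 1,008,523 BTU
= 1,008,523 / 100,000 = 10.09 therm
Cost = 10.09 × $0.988/therm = $9.96

$9.96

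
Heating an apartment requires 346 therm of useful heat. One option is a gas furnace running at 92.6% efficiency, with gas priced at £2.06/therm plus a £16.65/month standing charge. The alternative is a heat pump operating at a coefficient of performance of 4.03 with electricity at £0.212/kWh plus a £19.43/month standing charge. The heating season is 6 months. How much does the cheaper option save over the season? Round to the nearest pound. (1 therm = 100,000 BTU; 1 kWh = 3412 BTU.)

£220

Heat load = 346 therm × 100,000 = 34,600,000 BTU
Gas: input = 34,600,000 / 0.926 = 37,365,011 BTU = 373.7 therm → 373.7 × £2.06 = £769.72; + 6 × £16.65 standing = £869.62
Heat pump: 34,600,000 BTU / 3412 = 10,140 kWh heat; / 4.03 = 2,516 kWh in → × £0.212 = £533.46; + 6 × £19.43 standing = £650.04
Difference = |£869.62 − £650.04| = £219.58 ≈ £220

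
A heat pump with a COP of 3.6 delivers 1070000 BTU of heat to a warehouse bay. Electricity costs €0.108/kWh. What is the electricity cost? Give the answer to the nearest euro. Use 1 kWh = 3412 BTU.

Heat delivered = 1,070,000 BTU / 3412 = 313.6 kWh
Electrical input = 313.6 kWh / 3.6 = 87.11 kWh
Cost = 87.11 × €0.108/kWh = €9.41 ≈ €9

€9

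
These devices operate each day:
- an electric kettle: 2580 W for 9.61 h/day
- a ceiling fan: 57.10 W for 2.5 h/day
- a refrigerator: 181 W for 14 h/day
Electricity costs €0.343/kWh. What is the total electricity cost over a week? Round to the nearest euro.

€66

electric kettle: 2580 W × 9.61 h × 7 d = 173,557 Wh = 173.6 kWh
ceiling fan: 57.10 W × 2.5 h × 7 d = 999 Wh = 0.9992 kWh
refrigerator: 181 W × 14 h × 7 d = 17,738 Wh = 17.74 kWh
Total energy = 173.6 + 0.9992 + 17.74 = 192.3 kWh
Cost = 192.3 kWh × €0.343 = €65.96 ≈ €66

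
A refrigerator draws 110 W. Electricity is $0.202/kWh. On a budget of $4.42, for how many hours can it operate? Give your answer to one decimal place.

198.9 h

Energy budget = $4.42 / $0.202 per kWh = 21.88 kWh = 21,881 Wh
Runtime = 21,881 Wh / 110 W = 198.9 h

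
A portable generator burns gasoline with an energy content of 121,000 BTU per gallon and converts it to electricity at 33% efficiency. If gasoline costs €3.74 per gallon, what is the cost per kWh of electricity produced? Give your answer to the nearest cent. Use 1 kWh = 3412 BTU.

Electrical output per gallon = 121,000 BTU × 0.33 / 3412 BTU/kWh = 11.7 kWh
Cost per kWh = €3.74 / 11.7 kWh = €0.320

€0.32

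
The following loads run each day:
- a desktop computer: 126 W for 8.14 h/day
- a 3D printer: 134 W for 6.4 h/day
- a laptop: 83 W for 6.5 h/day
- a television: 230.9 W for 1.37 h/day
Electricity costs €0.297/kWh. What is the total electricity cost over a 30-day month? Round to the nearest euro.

desktop computer: 126 W × 8.14 h × 30 d = 30,769 Wh = 30.77 kWh
3D printer: 134 W × 6.4 h × 30 d = 25,728 Wh = 25.73 kWh
laptop: 83 W × 6.5 h × 30 d = 16,185 Wh = 16.18 kWh
television: 230.9 W × 1.37 h × 30 d = 9,490 Wh = 9.49 kWh
Total energy = 30.77 + 25.73 + 16.18 + 9.49 = 82.17 kWh
Cost = 82.17 kWh × €0.297 = €24.41 ≈ €24

€24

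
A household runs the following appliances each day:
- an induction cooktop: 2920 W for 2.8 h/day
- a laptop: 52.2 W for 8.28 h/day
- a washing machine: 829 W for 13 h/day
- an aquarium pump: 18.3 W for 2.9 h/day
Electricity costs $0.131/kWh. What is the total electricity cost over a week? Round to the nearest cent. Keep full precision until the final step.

$17.82

induction cooktop: 2920 W × 2.8 h × 7 d = 57,232 Wh = 57.23 kWh
laptop: 52.2 W × 8.28 h × 7 d = 3,026 Wh = 3.026 kWh
washing machine: 829 W × 13 h × 7 d = 75,439 Wh = 75.44 kWh
aquarium pump: 18.3 W × 2.9 h × 7 d = 371 Wh = 0.3715 kWh
Total energy = 57.23 + 3.026 + 75.44 + 0.3715 = 136.1 kWh
Cost = 136.1 kWh × $0.131 = $17.82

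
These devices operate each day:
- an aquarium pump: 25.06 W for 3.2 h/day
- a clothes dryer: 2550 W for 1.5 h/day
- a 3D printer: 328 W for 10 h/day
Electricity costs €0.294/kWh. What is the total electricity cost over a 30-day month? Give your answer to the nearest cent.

€63.37

aquarium pump: 25.06 W × 3.2 h × 30 d = 2,406 Wh = 2.406 kWh
clothes dryer: 2550 W × 1.5 h × 30 d = 114,750 Wh = 114.8 kWh
3D printer: 328 W × 10 h × 30 d = 98,400 Wh = 98.4 kWh
Total energy = 2.406 + 114.8 + 98.4 = 215.6 kWh
Cost = 215.6 kWh × €0.294 = €63.37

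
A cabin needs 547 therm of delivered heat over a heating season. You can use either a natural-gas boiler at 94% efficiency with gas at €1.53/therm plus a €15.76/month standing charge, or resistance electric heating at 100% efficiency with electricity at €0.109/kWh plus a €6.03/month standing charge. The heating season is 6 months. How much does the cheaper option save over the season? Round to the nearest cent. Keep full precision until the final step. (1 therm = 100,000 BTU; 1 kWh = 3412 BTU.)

€798.74

Heat load = 547 therm × 100,000 = 54,700,000 BTU
Gas: input = 54,700,000 / 0.94 = 58,191,489 BTU = 581.9 therm → 581.9 × €1.53 = €890.33; + 6 × €15.76 standing = €984.89
Electric: 54,700,000 BTU / 3412 = 16,030 kWh → × €0.109 = €1,747.45; + 6 × €6.03 standing = €1,783.63
Difference = |€984.89 − €1,783.63| = €798.74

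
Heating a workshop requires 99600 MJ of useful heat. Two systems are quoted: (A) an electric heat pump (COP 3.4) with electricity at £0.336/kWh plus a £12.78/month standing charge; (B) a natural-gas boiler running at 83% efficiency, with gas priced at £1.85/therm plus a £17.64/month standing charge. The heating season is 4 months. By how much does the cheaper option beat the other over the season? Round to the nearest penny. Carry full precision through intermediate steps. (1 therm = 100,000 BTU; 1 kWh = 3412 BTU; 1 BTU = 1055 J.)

Heat load = 99600 MJ = 99,600,000,000 J / 1055 = 94,407,583 BTU
Gas: input = 94,407,583 / 0.83 = 113,744,076 BTU = 1,137 therm → 1,137 × £1.85 = £2,104.27; + 4 × £17.64 standing = £2,174.83
Heat pump: 94,407,583 BTU / 3412 = 27,670 kWh heat; / 3.4 = 8,138 kWh in → × £0.336 = £2,734.38; + 4 × £12.78 standing = £2,785.50
Difference = |£2,174.83 − £2,785.50| = £610.67

£610.67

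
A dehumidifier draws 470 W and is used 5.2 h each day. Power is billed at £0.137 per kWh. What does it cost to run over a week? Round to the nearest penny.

Energy = 470 W × 5.2 h/day × 7 days = 17,108 Wh = 17.11 kWh
Cost = 17.11 kWh × £0.137/kWh = £2.34

£2.34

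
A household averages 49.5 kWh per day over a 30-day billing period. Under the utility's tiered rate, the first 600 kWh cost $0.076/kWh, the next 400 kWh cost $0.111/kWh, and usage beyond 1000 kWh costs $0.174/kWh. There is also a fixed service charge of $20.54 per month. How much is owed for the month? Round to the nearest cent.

Usage = 49.5 kWh/day × 30 days = 1485 kWh
First 600 kWh × $0.076 = $45.60
Next 400 kWh × $0.111 = $44.40
Remaining 485 kWh × $0.174 = $84.39
Energy charge = $174.39; + service $20.54 = $194.93

$194.93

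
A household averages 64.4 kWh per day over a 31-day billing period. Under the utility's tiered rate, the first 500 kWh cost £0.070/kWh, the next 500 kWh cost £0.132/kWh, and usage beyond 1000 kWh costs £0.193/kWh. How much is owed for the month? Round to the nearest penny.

£293.31

Usage = 64.4 kWh/day × 31 days = 1996.4 kWh
First 500 kWh × £0.070 = £35.00
Next 500 kWh × £0.132 = £66.00
Remaining 996.4 kWh × £0.193 = £192.31
Total = £293.31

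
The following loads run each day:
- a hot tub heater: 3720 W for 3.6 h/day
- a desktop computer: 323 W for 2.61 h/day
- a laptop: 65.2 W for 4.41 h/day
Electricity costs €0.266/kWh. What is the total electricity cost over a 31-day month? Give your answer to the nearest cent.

hot tub heater: 3720 W × 3.6 h × 31 d = 415,152 Wh = 415.2 kWh
desktop computer: 323 W × 2.61 h × 31 d = 26,134 Wh = 26.13 kWh
laptop: 65.2 W × 4.41 h × 31 d = 8,913 Wh = 8.913 kWh
Total energy = 415.2 + 26.13 + 8.913 = 450.2 kWh
Cost = 450.2 kWh × €0.266 = €119.75

€119.75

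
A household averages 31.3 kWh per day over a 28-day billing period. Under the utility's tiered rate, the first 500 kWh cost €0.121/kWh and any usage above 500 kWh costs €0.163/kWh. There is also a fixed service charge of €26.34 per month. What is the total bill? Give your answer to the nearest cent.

€148.19

Usage = 31.3 kWh/day × 28 days = 876.4 kWh
First 500 kWh × €0.121 = €60.50
Remaining 376.4 kWh × €0.163 = €61.35
Energy charge = €121.85; + service €26.34 = €148.19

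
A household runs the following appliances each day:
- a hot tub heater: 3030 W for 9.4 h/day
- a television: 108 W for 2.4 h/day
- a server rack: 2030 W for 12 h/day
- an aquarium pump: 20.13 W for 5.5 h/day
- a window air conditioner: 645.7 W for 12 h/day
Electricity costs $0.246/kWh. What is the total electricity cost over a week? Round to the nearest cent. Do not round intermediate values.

$104.97

hot tub heater: 3030 W × 9.4 h × 7 d = 199,374 Wh = 199.4 kWh
television: 108 W × 2.4 h × 7 d = 1,814 Wh = 1.814 kWh
server rack: 2030 W × 12 h × 7 d = 170,520 Wh = 170.5 kWh
aquarium pump: 20.13 W × 5.5 h × 7 d = 775 Wh = 0.775 kWh
window air conditioner: 645.7 W × 12 h × 7 d = 54,239 Wh = 54.24 kWh
Total energy = 199.4 + 1.814 + 170.5 + 0.775 + 54.24 = 426.7 kWh
Cost = 426.7 kWh × $0.246 = $104.97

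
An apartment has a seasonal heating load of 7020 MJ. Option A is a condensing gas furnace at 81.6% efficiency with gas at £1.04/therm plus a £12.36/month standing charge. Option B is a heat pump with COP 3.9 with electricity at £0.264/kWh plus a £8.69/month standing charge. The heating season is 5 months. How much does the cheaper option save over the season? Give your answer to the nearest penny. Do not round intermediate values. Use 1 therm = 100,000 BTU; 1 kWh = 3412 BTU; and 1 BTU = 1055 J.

Heat load = 7020 MJ = 7,020,000,000 J / 1055 = 6,654,028 BTU
Gas: input = 6,654,028 / 0.816 = 8,154,447 BTU = 81.54 therm → 81.54 × £1.04 = £84.81; + 5 × £12.36 standing = £146.61
Heat pump: 6,654,028 BTU / 3412 = 1,950 kWh heat; / 3.9 = 500 kWh in → × £0.264 = £132.01; + 5 × £8.69 standing = £175.46
Difference = |£146.61 − £175.46| = £28.86

£28.86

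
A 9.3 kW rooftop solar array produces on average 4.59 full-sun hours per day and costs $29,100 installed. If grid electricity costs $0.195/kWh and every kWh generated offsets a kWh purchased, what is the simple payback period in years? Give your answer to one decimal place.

9.6 years

Daily generation = 9.3 kW × 4.59 h = 42.69 kWh
Annual generation = 42.69 × 365 = 15581 kWh
Annual savings = 15581 × $0.195 = $3,038.25
Payback = $29,100 / $3,038.25 = 9.58 years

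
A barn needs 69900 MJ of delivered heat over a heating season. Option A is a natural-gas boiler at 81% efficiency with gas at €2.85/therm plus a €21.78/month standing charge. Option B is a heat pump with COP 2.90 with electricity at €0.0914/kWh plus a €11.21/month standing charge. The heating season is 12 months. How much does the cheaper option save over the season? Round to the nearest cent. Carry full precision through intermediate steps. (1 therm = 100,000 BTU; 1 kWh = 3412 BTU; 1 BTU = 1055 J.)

€1846.05

Heat load = 69900 MJ = 69,900,000,000 J / 1055 = 66,255,924 BTU
Gas: input = 66,255,924 / 0.81 = 81,797,437 BTU = 818 therm → 818 × €2.85 = €2,331.23; + 12 × €21.78 standing = €2,592.59
Heat pump: 66,255,924 BTU / 3412 = 19,420 kWh heat; / 2.90 = 6,696 kWh in → × €0.0914 = €612.02; + 12 × €11.21 standing = €746.54
Difference = |€2,592.59 − €746.54| = €1,846.05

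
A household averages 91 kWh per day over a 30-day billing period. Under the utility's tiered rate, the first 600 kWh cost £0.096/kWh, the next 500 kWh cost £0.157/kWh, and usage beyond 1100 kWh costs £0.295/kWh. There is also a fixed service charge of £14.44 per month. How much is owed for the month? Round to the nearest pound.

£631

Usage = 91 kWh/day × 30 days = 2730 kWh
First 600 kWh × £0.096 = £57.60
Next 500 kWh × £0.157 = £78.50
Remaining 1630 kWh × £0.295 = £480.85
Energy charge = £616.95; + service £14.44 = £631.39 ≈ £631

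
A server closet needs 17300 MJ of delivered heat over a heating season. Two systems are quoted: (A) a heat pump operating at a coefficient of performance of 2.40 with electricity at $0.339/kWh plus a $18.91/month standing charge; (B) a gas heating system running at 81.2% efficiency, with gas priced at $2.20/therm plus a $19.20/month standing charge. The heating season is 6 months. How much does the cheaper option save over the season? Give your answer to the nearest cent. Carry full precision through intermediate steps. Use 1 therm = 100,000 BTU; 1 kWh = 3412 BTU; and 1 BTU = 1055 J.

Heat load = 17300 MJ = 17,300,000,000 J / 1055 = 16,398,104 BTU
Gas: input = 16,398,104 / 0.812 = 20,194,710 BTU = 201.9 therm → 201.9 × $2.20 = $444.28; + 6 × $19.20 standing = $559.48
Heat pump: 16,398,104 BTU / 3412 = 4,806 kWh heat; / 2.40 = 2,003 kWh in → × $0.339 = $678.85; + 6 × $18.91 standing = $792.31
Difference = |$559.48 − $792.31| = $232.83

$232.83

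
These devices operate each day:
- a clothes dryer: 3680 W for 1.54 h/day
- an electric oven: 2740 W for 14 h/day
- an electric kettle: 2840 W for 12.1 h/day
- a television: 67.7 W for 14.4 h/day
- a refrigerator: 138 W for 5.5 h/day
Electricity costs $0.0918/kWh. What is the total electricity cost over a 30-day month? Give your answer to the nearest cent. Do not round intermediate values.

$220.66

clothes dryer: 3680 W × 1.54 h × 30 d = 170,016 Wh = 170 kWh
electric oven: 2740 W × 14 h × 30 d = 1,150,800 Wh = 1,151 kWh
electric kettle: 2840 W × 12.1 h × 30 d = 1,030,920 Wh = 1,031 kWh
television: 67.7 W × 14.4 h × 30 d = 29,246 Wh = 29.25 kWh
refrigerator: 138 W × 5.5 h × 30 d = 22,770 Wh = 22.77 kWh
Total energy = 170 + 1,151 + 1,031 + 29.25 + 22.77 = 2,404 kWh
Cost = 2,404 kWh × $0.0918 = $220.66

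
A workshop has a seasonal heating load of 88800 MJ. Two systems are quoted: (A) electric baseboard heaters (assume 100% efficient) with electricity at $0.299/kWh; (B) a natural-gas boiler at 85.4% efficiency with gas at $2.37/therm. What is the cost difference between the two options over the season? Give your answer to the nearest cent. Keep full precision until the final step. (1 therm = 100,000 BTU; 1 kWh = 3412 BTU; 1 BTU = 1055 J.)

$5040.15

Heat load = 88800 MJ = 88,800,000,000 J / 1055 = 84,170,616 BTU
Gas: input = 84,170,616 / 0.854 = 98,560,440 BTU = 985.6 therm → 985.6 × $2.37 = $2,335.88
Electric: 84,170,616 BTU / 3412 = 24,670 kWh → × $0.299 = $7,376.03
Difference = |$2,335.88 − $7,376.03| = $5,040.15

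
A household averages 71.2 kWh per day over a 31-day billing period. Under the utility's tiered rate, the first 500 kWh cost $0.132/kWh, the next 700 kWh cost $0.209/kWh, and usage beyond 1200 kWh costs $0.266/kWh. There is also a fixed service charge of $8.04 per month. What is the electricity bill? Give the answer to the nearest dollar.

Usage = 71.2 kWh/day × 31 days = 2207.2 kWh
First 500 kWh × $0.132 = $66.00
Next 700 kWh × $0.209 = $146.30
Remaining 1007.2 kWh × $0.266 = $267.92
Energy charge = $480.22; + service $8.04 = $488.26 ≈ $488

$488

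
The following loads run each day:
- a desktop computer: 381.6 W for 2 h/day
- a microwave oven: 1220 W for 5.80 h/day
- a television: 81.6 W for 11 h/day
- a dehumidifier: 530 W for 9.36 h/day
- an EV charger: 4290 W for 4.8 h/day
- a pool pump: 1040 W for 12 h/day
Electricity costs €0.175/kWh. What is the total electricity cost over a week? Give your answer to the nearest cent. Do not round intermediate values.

€57.29

desktop computer: 381.6 W × 2 h × 7 d = 5,342 Wh = 5.342 kWh
microwave oven: 1220 W × 5.80 h × 7 d = 49,532 Wh = 49.53 kWh
television: 81.6 W × 11 h × 7 d = 6,283 Wh = 6.283 kWh
dehumidifier: 530 W × 9.36 h × 7 d = 34,726 Wh = 34.73 kWh
EV charger: 4290 W × 4.8 h × 7 d = 144,144 Wh = 144.1 kWh
pool pump: 1040 W × 12 h × 7 d = 87,360 Wh = 87.36 kWh
Total energy = 5.342 + 49.53 + 6.283 + 34.73 + 144.1 + 87.36 = 327.4 kWh
Cost = 327.4 kWh × €0.175 = €57.29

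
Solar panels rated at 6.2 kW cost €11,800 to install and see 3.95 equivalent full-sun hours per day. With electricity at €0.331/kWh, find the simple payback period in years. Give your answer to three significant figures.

3.99 years

Daily generation = 6.2 kW × 3.95 h = 24.49 kWh
Annual generation = 24.49 × 365 = 8938.9 kWh
Annual savings = 8938.9 × €0.331 = €2,958.76
Payback = €11,800 / €2,958.76 = 3.99 years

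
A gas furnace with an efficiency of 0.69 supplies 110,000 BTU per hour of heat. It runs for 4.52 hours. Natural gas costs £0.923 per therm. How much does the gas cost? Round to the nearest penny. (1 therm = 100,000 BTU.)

Heat delivered = 110,000 BTU/h × 4.52 h = 497,200 BTU
Gas input = 497,200 / 0.69 = 720,580 BTU
= 720,580 / 100,000 = 7.206 therm
Cost = 7.206 × £0.923/therm = £6.65

£6.65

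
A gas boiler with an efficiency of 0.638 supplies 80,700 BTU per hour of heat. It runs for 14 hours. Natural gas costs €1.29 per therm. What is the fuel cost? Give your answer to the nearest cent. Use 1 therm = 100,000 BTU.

€22.84

Heat delivered = 80,700 BTU/h × 14 h = 1,129,800 BTU
Gas input = 1,129,800 / 0.638 = 1,770,846 BTU
= 1,770,846 / 100,000 = 17.71 therm
Cost = 17.71 × €1.29/therm = €22.84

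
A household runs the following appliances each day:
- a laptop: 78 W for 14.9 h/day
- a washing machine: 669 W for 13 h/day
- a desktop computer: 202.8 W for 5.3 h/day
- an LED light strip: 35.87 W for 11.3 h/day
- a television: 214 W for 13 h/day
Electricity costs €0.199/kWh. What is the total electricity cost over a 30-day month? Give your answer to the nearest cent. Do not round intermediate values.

€84.30

laptop: 78 W × 14.9 h × 30 d = 34,866 Wh = 34.87 kWh
washing machine: 669 W × 13 h × 30 d = 260,910 Wh = 260.9 kWh
desktop computer: 202.8 W × 5.3 h × 30 d = 32,245 Wh = 32.25 kWh
LED light strip: 35.87 W × 11.3 h × 30 d = 12,160 Wh = 12.16 kWh
television: 214 W × 13 h × 30 d = 83,460 Wh = 83.46 kWh
Total energy = 34.87 + 260.9 + 32.25 + 12.16 + 83.46 = 423.6 kWh
Cost = 423.6 kWh × €0.199 = €84.30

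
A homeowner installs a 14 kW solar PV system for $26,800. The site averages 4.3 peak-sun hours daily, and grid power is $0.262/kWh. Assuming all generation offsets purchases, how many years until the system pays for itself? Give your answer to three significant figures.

4.66 years

Daily generation = 14 kW × 4.3 h = 60.2 kWh
Annual generation = 60.2 × 365 = 21973 kWh
Annual savings = 21973 × $0.262 = $5,756.93
Payback = $26,800 / $5,756.93 = 4.66 years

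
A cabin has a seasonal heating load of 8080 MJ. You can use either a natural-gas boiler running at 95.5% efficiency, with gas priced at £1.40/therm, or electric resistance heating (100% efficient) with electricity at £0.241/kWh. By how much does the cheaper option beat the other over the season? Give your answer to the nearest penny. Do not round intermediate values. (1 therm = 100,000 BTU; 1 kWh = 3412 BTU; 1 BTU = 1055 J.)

Heat load = 8080 MJ = 8,080,000,000 J / 1055 = 7,658,768 BTU
Gas: input = 7,658,768 / 0.955 = 8,019,652 BTU = 80.2 therm → 80.2 × £1.40 = £112.28
Electric: 7,658,768 BTU / 3412 = 2,245 kWh → × £0.241 = £540.96
Difference = |£112.28 − £540.96| = £428.69

£428.69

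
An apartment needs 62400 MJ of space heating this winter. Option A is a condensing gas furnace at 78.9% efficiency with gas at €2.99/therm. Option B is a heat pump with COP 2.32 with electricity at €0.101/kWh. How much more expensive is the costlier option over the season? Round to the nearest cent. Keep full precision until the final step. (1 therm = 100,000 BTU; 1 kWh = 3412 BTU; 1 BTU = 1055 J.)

Heat load = 62400 MJ = 62,400,000,000 J / 1055 = 59,146,919 BTU
Gas: input = 59,146,919 / 0.789 = 74,964,410 BTU = 749.6 therm → 749.6 × €2.99 = €2,241.44
Heat pump: 59,146,919 BTU / 3412 = 17,330 kWh heat; / 2.32 = 7,472 kWh in → × €0.101 = €754.67
Difference = |€2,241.44 − €754.67| = €1,486.77

€1486.77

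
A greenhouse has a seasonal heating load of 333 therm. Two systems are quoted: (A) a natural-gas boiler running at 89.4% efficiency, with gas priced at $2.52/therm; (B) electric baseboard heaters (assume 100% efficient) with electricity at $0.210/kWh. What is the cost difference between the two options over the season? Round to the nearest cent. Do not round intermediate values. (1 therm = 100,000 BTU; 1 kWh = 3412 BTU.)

Heat load = 333 therm × 100,000 = 33,300,000 BTU
Gas: input = 33,300,000 / 0.894 = 37,248,322 BTU = 372.5 therm → 372.5 × $2.52 = $938.66
Electric: 33,300,000 BTU / 3412 = 9,760 kWh → × $0.210 = $2,049.53
Difference = |$938.66 − $2,049.53| = $1,110.87

$1110.87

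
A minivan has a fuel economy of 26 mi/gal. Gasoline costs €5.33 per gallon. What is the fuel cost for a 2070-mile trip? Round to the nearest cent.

€424.35

Fuel = 2070 mi / 26 mpg = 79.62 gal
Cost = 79.62 gal × €5.33/gal = €424.35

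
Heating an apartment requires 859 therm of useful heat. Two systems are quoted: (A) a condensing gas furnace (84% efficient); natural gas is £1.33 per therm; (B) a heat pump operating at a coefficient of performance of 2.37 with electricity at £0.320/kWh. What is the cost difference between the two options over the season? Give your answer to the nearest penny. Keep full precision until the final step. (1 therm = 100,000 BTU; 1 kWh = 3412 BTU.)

£2039.19

Heat load = 859 therm × 100,000 = 85,900,000 BTU
Gas: input = 85,900,000 / 0.84 = 102,261,905 BTU = 1,023 therm → 1,023 × £1.33 = £1,360.08
Heat pump: 85,900,000 BTU / 3412 = 25,180 kWh heat; / 2.37 = 10,620 kWh in → × £0.320 = £3,399.27
Difference = |£1,360.08 − £3,399.27| = £2,039.19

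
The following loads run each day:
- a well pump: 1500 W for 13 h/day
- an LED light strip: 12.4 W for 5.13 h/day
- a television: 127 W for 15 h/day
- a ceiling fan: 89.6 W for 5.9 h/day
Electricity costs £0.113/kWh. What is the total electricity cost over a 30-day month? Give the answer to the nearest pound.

well pump: 1500 W × 13 h × 30 d = 585,000 Wh = 585 kWh
LED light strip: 12.4 W × 5.13 h × 30 d = 1,908 Wh = 1.908 kWh
television: 127 W × 15 h × 30 d = 57,150 Wh = 57.15 kWh
ceiling fan: 89.6 W × 5.9 h × 30 d = 15,859 Wh = 15.86 kWh
Total energy = 585 + 1.908 + 57.15 + 15.86 = 659.9 kWh
Cost = 659.9 kWh × £0.113 = £74.57 ≈ £75

£75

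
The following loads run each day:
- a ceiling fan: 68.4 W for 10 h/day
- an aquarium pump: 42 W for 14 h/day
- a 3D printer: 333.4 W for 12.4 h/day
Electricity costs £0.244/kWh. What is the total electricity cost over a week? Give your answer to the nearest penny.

ceiling fan: 68.4 W × 10 h × 7 d = 4,788 Wh = 4.788 kWh
aquarium pump: 42 W × 14 h × 7 d = 4,116 Wh = 4.116 kWh
3D printer: 333.4 W × 12.4 h × 7 d = 28,939 Wh = 28.94 kWh
Total energy = 4.788 + 4.116 + 28.94 = 37.84 kWh
Cost = 37.84 kWh × £0.244 = £9.23

£9.23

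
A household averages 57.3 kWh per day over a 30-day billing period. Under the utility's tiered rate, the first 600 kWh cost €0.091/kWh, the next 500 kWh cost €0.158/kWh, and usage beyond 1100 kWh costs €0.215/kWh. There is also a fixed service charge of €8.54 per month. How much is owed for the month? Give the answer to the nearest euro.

Usage = 57.3 kWh/day × 30 days = 1719 kWh
First 600 kWh × €0.091 = €54.60
Next 500 kWh × €0.158 = €79.00
Remaining 619 kWh × €0.215 = €133.09
Energy charge = €266.69; + service €8.54 = €275.23 ≈ €275

€275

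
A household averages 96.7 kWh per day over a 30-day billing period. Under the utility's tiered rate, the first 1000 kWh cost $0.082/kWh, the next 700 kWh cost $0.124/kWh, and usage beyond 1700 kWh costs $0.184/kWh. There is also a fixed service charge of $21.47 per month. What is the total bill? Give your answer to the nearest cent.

$411.25

Usage = 96.7 kWh/day × 30 days = 2901 kWh
First 1000 kWh × $0.082 = $82.00
Next 700 kWh × $0.124 = $86.80
Remaining 1201 kWh × $0.184 = $220.98
Energy charge = $389.78; + service $21.47 = $411.25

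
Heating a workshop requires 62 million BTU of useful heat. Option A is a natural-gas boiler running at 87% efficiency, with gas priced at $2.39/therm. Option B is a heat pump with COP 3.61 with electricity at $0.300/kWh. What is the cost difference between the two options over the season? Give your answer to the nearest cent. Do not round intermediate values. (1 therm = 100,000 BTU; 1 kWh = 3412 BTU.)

$193.15

Heat load = 62 × 10⁶ BTU = 62,000,000 BTU
Gas: input = 62,000,000 / 0.870 = 71,264,368 BTU = 712.6 therm → 712.6 × $2.39 = $1,703.22
Heat pump: 62,000,000 BTU / 3412 = 18,170 kWh heat; / 3.61 = 5,034 kWh in → × $0.300 = $1,510.07
Difference = |$1,703.22 − $1,510.07| = $193.15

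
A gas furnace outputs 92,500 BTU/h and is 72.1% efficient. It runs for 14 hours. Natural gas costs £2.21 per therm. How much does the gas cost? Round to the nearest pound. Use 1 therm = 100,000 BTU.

£40

Heat delivered = 92,500 BTU/h × 14 h = 1,295,000 BTU
Gas input = 1,295,000 / 0.721 = 1,796,117 BTU
= 1,796,117 / 100,000 = 17.96 therm
Cost = 17.96 × £2.21/therm = £39.69 ≈ £40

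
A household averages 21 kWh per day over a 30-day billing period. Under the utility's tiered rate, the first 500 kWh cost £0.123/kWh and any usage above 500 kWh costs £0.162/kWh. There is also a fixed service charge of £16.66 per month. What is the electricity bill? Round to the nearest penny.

£99.22

Usage = 21 kWh/day × 30 days = 630 kWh
First 500 kWh × £0.123 = £61.50
Remaining 130 kWh × £0.162 = £21.06
Energy charge = £82.56; + service £16.66 = £99.22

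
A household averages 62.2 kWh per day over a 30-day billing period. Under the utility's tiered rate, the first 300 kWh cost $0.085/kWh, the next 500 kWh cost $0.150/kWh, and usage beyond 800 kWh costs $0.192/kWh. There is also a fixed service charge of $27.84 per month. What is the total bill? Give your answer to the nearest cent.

Usage = 62.2 kWh/day × 30 days = 1866 kWh
First 300 kWh × $0.085 = $25.50
Next 500 kWh × $0.150 = $75.00
Remaining 1066 kWh × $0.192 = $204.67
Energy charge = $305.17; + service $27.84 = $333.01

$333.01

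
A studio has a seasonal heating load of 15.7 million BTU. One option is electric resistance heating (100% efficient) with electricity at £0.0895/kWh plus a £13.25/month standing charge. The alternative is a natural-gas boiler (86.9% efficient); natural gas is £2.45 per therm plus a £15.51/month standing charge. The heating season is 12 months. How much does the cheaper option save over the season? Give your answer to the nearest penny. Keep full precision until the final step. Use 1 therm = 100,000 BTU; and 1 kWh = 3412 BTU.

Heat load = 15.7 × 10⁶ BTU = 15,700,000 BTU
Gas: input = 15,700,000 / 0.869 = 18,066,743 BTU = 180.7 therm → 180.7 × £2.45 = £442.64; + 12 × £15.51 standing = £628.76
Electric: 15,700,000 BTU / 3412 = 4,601 kWh → × £0.0895 = £411.83; + 12 × £13.25 standing = £570.83
Difference = |£628.76 − £570.83| = £57.93

£57.93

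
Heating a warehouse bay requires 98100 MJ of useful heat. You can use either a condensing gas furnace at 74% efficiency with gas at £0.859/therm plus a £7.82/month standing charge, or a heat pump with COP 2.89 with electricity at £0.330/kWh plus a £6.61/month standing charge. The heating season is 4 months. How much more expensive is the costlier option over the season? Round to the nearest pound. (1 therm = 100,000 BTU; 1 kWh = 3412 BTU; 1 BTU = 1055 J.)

£2028

Heat load = 98100 MJ = 98,100,000,000 J / 1055 = 92,985,782 BTU
Gas: input = 92,985,782 / 0.74 = 125,656,462 BTU = 1,257 therm → 1,257 × £0.859 = £1,079.39; + 4 × £7.82 standing = £1,110.67
Heat pump: 92,985,782 BTU / 3412 = 27,250 kWh heat; / 2.89 = 9,430 kWh in → × £0.330 = £3,111.89; + 4 × £6.61 standing = £3,138.33
Difference = |£1,110.67 − £3,138.33| = £2,027.66 ≈ £2028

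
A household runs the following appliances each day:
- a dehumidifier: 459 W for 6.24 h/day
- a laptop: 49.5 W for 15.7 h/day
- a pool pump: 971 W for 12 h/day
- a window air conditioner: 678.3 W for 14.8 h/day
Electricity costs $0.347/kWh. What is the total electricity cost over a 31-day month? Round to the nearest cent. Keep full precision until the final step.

$272.50

dehumidifier: 459 W × 6.24 h × 31 d = 88,789 Wh = 88.79 kWh
laptop: 49.5 W × 15.7 h × 31 d = 24,092 Wh = 24.09 kWh
pool pump: 971 W × 12 h × 31 d = 361,212 Wh = 361.2 kWh
window air conditioner: 678.3 W × 14.8 h × 31 d = 311,204 Wh = 311.2 kWh
Total energy = 88.79 + 24.09 + 361.2 + 311.2 = 785.3 kWh
Cost = 785.3 kWh × $0.347 = $272.50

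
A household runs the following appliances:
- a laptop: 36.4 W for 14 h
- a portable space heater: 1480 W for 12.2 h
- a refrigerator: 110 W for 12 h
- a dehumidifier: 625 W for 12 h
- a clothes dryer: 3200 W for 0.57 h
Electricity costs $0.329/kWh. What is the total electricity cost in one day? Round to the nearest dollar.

laptop: 36.4 W × 14 h = 510 Wh = 0.5096 kWh
portable space heater: 1480 W × 12.2 h = 18,056 Wh = 18.06 kWh
refrigerator: 110 W × 12 h = 1,320 Wh = 1.32 kWh
dehumidifier: 625 W × 12 h = 7,500 Wh = 7.5 kWh
clothes dryer: 3200 W × 0.57 h = 1,824 Wh = 1.824 kWh
Total energy = 0.5096 + 18.06 + 1.32 + 7.5 + 1.824 = 29.21 kWh
Cost = 29.21 kWh × $0.329 = $9.61 ≈ $10

$10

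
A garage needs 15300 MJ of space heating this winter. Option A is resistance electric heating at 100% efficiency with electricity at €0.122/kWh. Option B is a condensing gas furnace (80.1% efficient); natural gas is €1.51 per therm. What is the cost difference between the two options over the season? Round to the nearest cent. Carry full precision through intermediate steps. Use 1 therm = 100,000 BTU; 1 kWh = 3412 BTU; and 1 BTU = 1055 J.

Heat load = 15300 MJ = 15,300,000,000 J / 1055 = 14,502,370 BTU
Gas: input = 14,502,370 / 0.801 = 18,105,330 BTU = 181.1 therm → 181.1 × €1.51 = €273.39
Electric: 14,502,370 BTU / 3412 = 4,250 kWh → × €0.122 = €518.55
Difference = |€273.39 − €518.55| = €245.16

€245.16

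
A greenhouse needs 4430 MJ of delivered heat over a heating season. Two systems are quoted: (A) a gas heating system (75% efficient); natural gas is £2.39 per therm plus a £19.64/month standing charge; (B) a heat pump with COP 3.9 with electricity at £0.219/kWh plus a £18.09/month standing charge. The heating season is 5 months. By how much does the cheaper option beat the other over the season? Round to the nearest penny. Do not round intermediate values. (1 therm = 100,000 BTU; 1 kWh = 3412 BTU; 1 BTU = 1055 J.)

£72.45

Heat load = 4430 MJ = 4,430,000,000 J / 1055 = 4,199,052 BTU
Gas: input = 4,199,052 / 0.75 = 5,598,736 BTU = 55.99 therm → 55.99 × £2.39 = £133.81; + 5 × £19.64 standing = £232.01
Heat pump: 4,199,052 BTU / 3412 = 1,231 kWh heat; / 3.9 = 315.6 kWh in → × £0.219 = £69.11; + 5 × £18.09 standing = £159.56
Difference = |£232.01 − £159.56| = £72.45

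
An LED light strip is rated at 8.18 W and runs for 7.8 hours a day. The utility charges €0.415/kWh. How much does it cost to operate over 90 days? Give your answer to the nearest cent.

€2.38

Energy = 8.18 W × 7.8 h/day × 90 days = 5,742 Wh = 5.742 kWh
Cost = 5.742 kWh × €0.415/kWh = €2.38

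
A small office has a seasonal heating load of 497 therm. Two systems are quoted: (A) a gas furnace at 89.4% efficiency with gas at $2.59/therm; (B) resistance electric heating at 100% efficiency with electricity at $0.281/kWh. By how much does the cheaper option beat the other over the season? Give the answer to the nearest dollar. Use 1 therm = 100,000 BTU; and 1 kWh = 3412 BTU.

Heat load = 497 therm × 100,000 = 49,700,000 BTU
Gas: input = 49,700,000 / 0.894 = 55,592,841 BTU = 555.9 therm → 555.9 × $2.59 = $1,439.85
Electric: 49,700,000 BTU / 3412 = 14,570 kWh → × $0.281 = $4,093.11
Difference = |$1,439.85 − $4,093.11| = $2,653.26 ≈ $2653

$2653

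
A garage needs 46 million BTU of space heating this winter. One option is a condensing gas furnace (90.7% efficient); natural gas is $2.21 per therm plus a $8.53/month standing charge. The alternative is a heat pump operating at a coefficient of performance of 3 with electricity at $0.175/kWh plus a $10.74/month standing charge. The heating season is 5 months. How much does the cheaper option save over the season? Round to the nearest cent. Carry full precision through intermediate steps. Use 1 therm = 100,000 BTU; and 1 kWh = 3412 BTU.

Heat load = 46 × 10⁶ BTU = 46,000,000 BTU
Gas: input = 46,000,000 / 0.907 = 50,716,648 BTU = 507.2 therm → 507.2 × $2.21 = $1,120.84; + 5 × $8.53 standing = $1,163.49
Heat pump: 46,000,000 BTU / 3412 = 13,480 kWh heat; / 3 = 4,494 kWh in → × $0.175 = $786.44; + 5 × $10.74 standing = $840.14
Difference = |$1,163.49 − $840.14| = $323.35

$323.35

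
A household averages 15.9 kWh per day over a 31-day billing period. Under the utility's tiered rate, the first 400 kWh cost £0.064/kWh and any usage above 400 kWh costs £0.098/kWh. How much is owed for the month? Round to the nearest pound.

Usage = 15.9 kWh/day × 31 days = 492.9 kWh
First 400 kWh × £0.064 = £25.60
Remaining 92.9 kWh × £0.098 = £9.10
Total = £34.70 ≈ £35

£35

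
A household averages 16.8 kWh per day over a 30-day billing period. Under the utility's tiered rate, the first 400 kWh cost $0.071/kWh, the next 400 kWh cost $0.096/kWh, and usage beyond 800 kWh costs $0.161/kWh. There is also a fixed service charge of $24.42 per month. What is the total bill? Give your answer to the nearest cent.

$62.80

Usage = 16.8 kWh/day × 30 days = 504 kWh
First 400 kWh × $0.071 = $28.40
Next 104 kWh × $0.096 = $9.98
Remaining tier: 0 kWh (not reached)
Energy charge = $38.38; + service $24.42 = $62.80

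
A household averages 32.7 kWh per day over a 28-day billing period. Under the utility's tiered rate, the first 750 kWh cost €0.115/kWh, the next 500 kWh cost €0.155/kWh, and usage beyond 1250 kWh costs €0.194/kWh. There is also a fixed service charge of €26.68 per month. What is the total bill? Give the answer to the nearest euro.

€139

Usage = 32.7 kWh/day × 28 days = 915.6 kWh
First 750 kWh × €0.115 = €86.25
Next 165.6 kWh × €0.155 = €25.67
Remaining tier: 0 kWh (not reached)
Energy charge = €111.92; + service €26.68 = €138.60 ≈ €139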